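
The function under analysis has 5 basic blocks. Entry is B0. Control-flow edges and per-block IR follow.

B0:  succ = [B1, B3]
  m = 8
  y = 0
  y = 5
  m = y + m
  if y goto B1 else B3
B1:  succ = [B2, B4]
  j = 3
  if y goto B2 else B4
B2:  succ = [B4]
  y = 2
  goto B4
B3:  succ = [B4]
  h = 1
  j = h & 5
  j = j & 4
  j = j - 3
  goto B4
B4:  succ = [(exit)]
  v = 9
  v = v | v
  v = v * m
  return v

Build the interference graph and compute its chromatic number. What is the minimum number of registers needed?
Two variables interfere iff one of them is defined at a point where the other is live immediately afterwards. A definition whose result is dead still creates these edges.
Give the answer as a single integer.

def/use:
  B0: def={m,y} ue=∅
  B1: def={j} ue={y}
  B2: def={y} ue=∅
  B3: def={h,j} ue=∅
  B4: def={v} ue={m}

Liveness:
  B0 li=∅ lo={m,y}
  B1 li={m,y} lo={m}
  B2 li={m} lo={m}
  B3 li={m} lo={m}
  B4 li={m} lo=∅

Interfere edges:
  h — {m}
  j — {m,y}
  m — {h,j,v,y}
  v — {m}
  y — {j,m}

Registers:
  lower bound: {j,m,y} mutually conflict ⇒ χ ≥ 3
  assign h→R1 j→R1 m→R0 v→R1 y→R2 — no edge inside a register ⇒ χ ≤ 3
  χ = 3

Answer: 3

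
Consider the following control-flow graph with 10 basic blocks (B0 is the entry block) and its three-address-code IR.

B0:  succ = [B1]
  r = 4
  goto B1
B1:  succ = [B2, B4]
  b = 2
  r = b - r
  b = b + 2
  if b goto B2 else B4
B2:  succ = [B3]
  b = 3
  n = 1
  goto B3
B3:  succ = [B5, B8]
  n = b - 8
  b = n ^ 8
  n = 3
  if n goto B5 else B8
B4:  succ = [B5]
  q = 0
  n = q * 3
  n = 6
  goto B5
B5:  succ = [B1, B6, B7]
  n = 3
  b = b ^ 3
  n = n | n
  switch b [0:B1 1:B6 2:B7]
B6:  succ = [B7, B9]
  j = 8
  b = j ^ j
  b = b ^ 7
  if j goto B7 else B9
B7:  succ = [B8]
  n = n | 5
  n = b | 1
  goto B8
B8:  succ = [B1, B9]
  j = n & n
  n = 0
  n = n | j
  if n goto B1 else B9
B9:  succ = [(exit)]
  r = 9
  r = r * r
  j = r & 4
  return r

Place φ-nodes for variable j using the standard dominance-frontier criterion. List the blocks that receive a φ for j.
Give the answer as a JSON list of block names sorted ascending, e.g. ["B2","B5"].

idom tree: B1←B0 B2←B1 B3←B2 B4←B1 B5←B1 B6←B5 B7←B5 B8←B1 B9←B1
Dom at joins:
  B1: preds {B0,B5,B8}: {B0} ∩ {B0,B1,B5} ∩ {B0,B1,B8} = {B0}; idom=B0
  B5: preds {B3,B4}: {B0,B1,B2,B3} ∩ {B0,B1,B4} = {B0,B1}; idom=B1
  B7: preds {B5,B6}: {B0,B1,B5} ∩ {B0,B1,B5,B6} = {B0,B1,B5}; idom=B5
  B8: preds {B3,B7}: {B0,B1,B2,B3} ∩ {B0,B1,B5,B7} = {B0,B1}; idom=B1
  B9: preds {B6,B8}: {B0,B1,B5,B6} ∩ {B0,B1,B8} = {B0,B1}; idom=B1

Frontier:
  join B1 pred B0: · stop@B0
  join B1 pred B5: B5→B1 stop@B0
  join B1 pred B8: B8→B1 stop@B0
  join B5 pred B3: B3→B2 stop@B1
  join B5 pred B4: B4 stop@B1
  join B7 pred B5: · stop@B5
  join B7 pred B6: B6 stop@B5
  join B8 pred B3: B3→B2 stop@B1
  join B8 pred B7: B7→B5 stop@B1
  join B9 pred B6: B6→B5 stop@B1
  join B9 pred B8: B8 stop@B1
  DF(B0)=∅
  DF(B1)={B1}
  DF(B2)={B5,B8}
  DF(B3)={B5,B8}
  DF(B4)={B5}
  DF(B5)={B1,B8,B9}
  DF(B6)={B7,B9}
  DF(B7)={B8}
  DF(B8)={B1,B9}
  DF(B9)=∅

φ for j: defs {B6,B8,B9}
  DF⁺ = {B1,B7,B8,B9}

Answer: ["B1", "B7", "B8", "B9"]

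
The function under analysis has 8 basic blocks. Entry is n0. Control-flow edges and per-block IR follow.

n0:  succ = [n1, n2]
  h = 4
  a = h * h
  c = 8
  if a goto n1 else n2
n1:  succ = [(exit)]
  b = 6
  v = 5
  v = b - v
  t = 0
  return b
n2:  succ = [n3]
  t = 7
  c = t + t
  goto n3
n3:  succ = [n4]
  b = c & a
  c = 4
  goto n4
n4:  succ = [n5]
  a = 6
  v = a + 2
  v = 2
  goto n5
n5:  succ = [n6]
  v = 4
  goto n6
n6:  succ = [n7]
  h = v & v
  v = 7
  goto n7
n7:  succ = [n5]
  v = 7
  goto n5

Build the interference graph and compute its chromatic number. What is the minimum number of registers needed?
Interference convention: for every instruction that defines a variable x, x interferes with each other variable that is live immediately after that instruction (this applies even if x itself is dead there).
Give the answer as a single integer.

Block summaries:
  n0: {a,c,h} / ∅
  n1: {b,t,v} / ∅
  n2: {c,t} / ∅
  n3: {b,c} / {a,c}
  n4: {a,v} / ∅
  n5: {v} / ∅
  n6: {h,v} / {v}
  n7: {v} / ∅

Backward fixpoint:
  n0: in=∅ out={a}
  n1: in=∅ out=∅
  n2: in={a} out={a,c}
  n3: in={a,c} out=∅
  n4: in=∅ out=∅
  n5: in=∅ out={v}
  n6: in={v} out=∅
  n7: in=∅ out=∅

Interfere edges:
  a: {c,t}
  b: {t,v}
  c: {a}
  h: ∅
  t: {a,b}
  v: {b}

Colouring:
  lower bound: {a,c} mutually conflict ⇒ χ ≥ 2
  2-colouring: R0={a,b,h}  R1={c,t,v}
  χ = 2

Answer: 2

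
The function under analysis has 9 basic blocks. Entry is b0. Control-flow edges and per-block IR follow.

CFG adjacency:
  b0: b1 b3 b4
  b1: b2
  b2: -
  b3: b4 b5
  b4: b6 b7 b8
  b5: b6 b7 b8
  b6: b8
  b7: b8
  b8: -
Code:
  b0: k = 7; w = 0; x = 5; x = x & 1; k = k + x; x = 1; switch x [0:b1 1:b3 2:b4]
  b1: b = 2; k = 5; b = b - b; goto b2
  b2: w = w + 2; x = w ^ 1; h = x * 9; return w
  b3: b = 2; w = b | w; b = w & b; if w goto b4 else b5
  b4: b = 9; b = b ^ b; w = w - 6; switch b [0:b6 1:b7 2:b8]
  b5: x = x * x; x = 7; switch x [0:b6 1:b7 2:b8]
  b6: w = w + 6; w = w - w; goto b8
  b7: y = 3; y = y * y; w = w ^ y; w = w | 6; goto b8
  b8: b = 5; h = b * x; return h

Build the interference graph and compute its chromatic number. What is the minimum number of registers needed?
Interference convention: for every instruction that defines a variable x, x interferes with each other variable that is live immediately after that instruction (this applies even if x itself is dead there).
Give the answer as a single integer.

Per-block:
  b0: def={k,w,x} ue=∅
  b1: def={b,k} ue=∅
  b2: def={h,w,x} ue={w}
  b3: def={b,w} ue={w}
  b4: def={b,w} ue={w}
  b5: def={x} ue={x}
  b6: def={w} ue={w}
  b7: def={w,y} ue={w}
  b8: def={b,h} ue={x}

Liveness:
  live b0: ∅→{w,x}
  live b1: {w}→{w}
  live b2: {w}→∅
  live b3: {w,x}→{w,x}
  live b4: {w,x}→{w,x}
  live b5: {w,x}→{w,x}
  live b6: {w,x}→{x}
  live b7: {w,x}→{x}
  live b8: {x}→∅

Interfere edges:
  b — {k,w,x}
  h — {w}
  k — {b,w,x}
  w — {b,h,k,x,y}
  x — {b,k,w,y}
  y — {w,x}

Colouring:
  lower bound: {b,k,w,x} mutually conflict ⇒ χ ≥ 4
  assign b→R2 h→R1 k→R3 w→R0 x→R1 y→R2 — no edge inside a register ⇒ χ ≤ 4
  χ = 4

Answer: 4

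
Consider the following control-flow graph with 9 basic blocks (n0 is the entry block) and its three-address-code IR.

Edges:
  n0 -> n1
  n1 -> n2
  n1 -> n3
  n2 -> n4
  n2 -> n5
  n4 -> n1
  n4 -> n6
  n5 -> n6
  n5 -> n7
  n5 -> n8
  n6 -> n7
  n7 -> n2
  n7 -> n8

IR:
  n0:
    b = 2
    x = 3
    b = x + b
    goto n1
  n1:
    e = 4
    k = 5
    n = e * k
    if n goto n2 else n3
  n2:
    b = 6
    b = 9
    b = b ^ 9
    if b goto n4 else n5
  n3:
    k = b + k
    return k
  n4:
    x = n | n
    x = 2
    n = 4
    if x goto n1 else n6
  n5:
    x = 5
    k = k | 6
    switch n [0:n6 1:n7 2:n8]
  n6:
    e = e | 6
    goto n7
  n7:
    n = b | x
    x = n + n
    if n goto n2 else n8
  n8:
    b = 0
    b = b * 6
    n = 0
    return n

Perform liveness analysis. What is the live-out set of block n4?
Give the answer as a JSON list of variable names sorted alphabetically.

def/use:
  n0: def={b,x} ue=∅
  n1: def={e,k,n} ue=∅
  n2: def={b} ue=∅
  n3: def={k} ue={b,k}
  n4: def={n,x} ue={n}
  n5: def={k,x} ue={k,n}
  n6: def={e} ue={e}
  n7: def={n,x} ue={b,x}
  n8: def={b,n} ue=∅

Backward fixpoint:
  n0: in=∅ out={b}
  n1: in={b} out={b,e,k,n}
  n2: in={e,k,n} out={b,e,k,n}
  n3: in={b,k} out=∅
  n4: in={b,e,k,n} out={b,e,k,x}
  n5: in={b,e,k,n} out={b,e,k,x}
  n6: in={b,e,k,x} out={b,e,k,x}
  n7: in={b,e,k,x} out={e,k,n}
  n8: in=∅ out=∅

live-out(n4) = ["b", "e", "k", "x"]

Answer: ["b", "e", "k", "x"]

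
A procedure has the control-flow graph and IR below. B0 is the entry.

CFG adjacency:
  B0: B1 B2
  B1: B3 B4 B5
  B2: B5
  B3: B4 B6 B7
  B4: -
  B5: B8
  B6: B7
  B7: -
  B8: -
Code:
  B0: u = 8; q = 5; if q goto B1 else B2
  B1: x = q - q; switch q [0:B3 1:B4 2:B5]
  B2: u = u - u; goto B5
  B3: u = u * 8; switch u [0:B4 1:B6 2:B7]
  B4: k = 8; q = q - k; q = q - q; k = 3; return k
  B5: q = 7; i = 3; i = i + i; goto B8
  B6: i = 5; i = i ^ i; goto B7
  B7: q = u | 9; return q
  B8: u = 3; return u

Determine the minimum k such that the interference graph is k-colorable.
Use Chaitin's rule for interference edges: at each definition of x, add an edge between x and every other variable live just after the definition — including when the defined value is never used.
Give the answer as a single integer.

Per-block:
  B0 def {q,u} use ∅
  B1 def {x} use {q}
  B2 def {u} use {u}
  B3 def {u} use {u}
  B4 def {k,q} use {q}
  B5 def {i,q} use ∅
  B6 def {i} use ∅
  B7 def {q} use {u}
  B8 def {u} use ∅

Backward fixpoint:
  B0: in=∅ out={q,u}
  B1: in={q,u} out={q,u}
  B2: in={u} out=∅
  B3: in={q,u} out={q,u}
  B4: in={q} out=∅
  B5: in=∅ out=∅
  B6: in={u} out={u}
  B7: in={u} out=∅
  B8: in=∅ out=∅

Conflict graph:
  i: {u}
  k: {q}
  q: {k,u,x}
  u: {i,q,x}
  x: {q,u}

Colouring:
  clique {q,u,x} ⇒ need ≥ 3
  3-colouring: r0={i,q}  r1={k,u}  r2={x}
  χ = 3

Answer: 3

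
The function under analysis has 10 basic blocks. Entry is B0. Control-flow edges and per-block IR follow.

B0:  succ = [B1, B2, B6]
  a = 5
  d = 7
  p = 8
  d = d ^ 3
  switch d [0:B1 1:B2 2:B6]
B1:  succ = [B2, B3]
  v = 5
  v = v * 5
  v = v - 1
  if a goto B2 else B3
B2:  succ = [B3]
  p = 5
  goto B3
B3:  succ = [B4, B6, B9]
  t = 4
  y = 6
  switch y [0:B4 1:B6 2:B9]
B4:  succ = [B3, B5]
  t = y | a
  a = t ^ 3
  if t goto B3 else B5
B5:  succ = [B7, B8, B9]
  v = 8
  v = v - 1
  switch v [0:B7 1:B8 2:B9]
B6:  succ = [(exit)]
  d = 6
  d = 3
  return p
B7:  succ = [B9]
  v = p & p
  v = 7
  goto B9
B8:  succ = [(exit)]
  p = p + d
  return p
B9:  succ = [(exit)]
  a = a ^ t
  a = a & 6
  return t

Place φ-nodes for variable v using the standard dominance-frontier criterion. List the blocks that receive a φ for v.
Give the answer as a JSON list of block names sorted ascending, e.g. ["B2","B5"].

idom tree: B1←B0 B2←B0 B3←B0 B4←B3 B5←B4 B6←B0 B7←B5 B8←B5 B9←B3
Dom at joins:
  B2: preds {B0,B1}: {B0} ∩ {B0,B1} = {B0}; idom=B0
  B3: preds {B1,B2,B4}: {B0,B1} ∩ {B0,B2} ∩ {B0,B3,B4} = {B0}; idom=B0
  B6: preds {B0,B3}: {B0} ∩ {B0,B3} = {B0}; idom=B0
  B9: preds {B3,B5,B7}: {B0,B3} ∩ {B0,B3,B4,B5} ∩ {B0,B3,B4,B5,B7} = {B0,B3}; idom=B3

Frontier:
  join B2 pred B0: · stop@B0
  join B2 pred B1: B1 stop@B0
  join B3 pred B1: B1 stop@B0
  join B3 pred B2: B2 stop@B0
  join B3 pred B4: B4→B3 stop@B0
  join B6 pred B0: · stop@B0
  join B6 pred B3: B3 stop@B0
  join B9 pred B3: · stop@B3
  join B9 pred B5: B5→B4 stop@B3
  join B9 pred B7: B7→B5→B4 stop@B3
  B0: DF=∅
  B1: DF={B2,B3}
  B2: DF={B3}
  B3: DF={B3,B6}
  B4: DF={B3,B9}
  B5: DF={B9}
  B6: DF=∅
  B7: DF={B9}
  B8: DF=∅
  B9: DF=∅

φ for v: defs {B1,B5,B7}
  DF⁺ = {B2,B3,B6,B9}

Answer: ["B2", "B3", "B6", "B9"]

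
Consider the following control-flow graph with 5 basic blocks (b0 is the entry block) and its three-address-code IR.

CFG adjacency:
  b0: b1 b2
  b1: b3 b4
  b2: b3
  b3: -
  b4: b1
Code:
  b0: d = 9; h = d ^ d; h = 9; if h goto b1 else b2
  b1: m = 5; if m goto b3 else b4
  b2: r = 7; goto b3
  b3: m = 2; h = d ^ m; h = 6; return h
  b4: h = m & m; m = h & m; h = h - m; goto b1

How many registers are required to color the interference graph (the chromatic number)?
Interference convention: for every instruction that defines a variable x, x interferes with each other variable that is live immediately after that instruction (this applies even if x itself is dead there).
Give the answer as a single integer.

Per-block:
  b0: def={d,h} ue=∅
  b1: def={m} ue=∅
  b2: def={r} ue=∅
  b3: def={h,m} ue={d}
  b4: def={h,m} ue={m}

Live sets:
  live b0: ∅→{d}
  live b1: {d}→{d,m}
  live b2: {d}→{d}
  live b3: {d}→∅
  live b4: {d,m}→{d}

Conflict graph:
  d: {h,m,r}
  h: {d,m}
  m: {d,h}
  r: {d}

Registers:
  lower bound: {d,h,m} mutually conflict ⇒ χ ≥ 3
  3-colouring: R0={d}  R1={h,r}  R2={m}
  χ = 3

Answer: 3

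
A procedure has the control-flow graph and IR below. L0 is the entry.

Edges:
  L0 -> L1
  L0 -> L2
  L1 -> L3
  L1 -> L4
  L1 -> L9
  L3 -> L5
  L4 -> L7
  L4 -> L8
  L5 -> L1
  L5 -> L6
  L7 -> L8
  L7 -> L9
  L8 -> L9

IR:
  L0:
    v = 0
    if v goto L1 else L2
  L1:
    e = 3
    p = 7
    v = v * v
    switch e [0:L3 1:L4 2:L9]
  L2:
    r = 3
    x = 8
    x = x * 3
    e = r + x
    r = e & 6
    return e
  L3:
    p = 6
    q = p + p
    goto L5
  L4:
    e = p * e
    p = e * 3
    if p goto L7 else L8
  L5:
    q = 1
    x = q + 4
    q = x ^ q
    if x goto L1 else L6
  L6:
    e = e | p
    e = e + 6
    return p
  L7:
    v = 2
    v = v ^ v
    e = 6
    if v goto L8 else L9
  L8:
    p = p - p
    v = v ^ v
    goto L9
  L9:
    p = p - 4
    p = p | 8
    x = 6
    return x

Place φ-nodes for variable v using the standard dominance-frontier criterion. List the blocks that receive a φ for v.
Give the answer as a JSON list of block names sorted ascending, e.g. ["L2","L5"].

Answer: ["L1", "L8", "L9"]

Analysis:
idom tree: L1←L0 L2←L0 L3←L1 L4←L1 L5←L3 L6←L5 L7←L4 L8←L4 L9←L1
Dom∩ at merges:
  L1: preds {L0,L5}: {L0} ∩ {L0,L1,L3,L5} = {L0}; idom=L0
  L8: preds {L4,L7}: {L0,L1,L4} ∩ {L0,L1,L4,L7} = {L0,L1,L4}; idom=L4
  L9: preds {L1,L7,L8}: {L0,L1} ∩ {L0,L1,L4,L7} ∩ {L0,L1,L4,L8} = {L0,L1}; idom=L1

DF walk-up:
  L1←L0: walk · to L0
  L1←L5: walk L5→L3→L1 to L0
  L8←L4: walk · to L4
  L8←L7: walk L7 to L4
  L9←L1: walk · to L1
  L9←L7: walk L7→L4 to L1
  L9←L8: walk L8→L4 to L1
  L0: DF=∅
  L1: DF={L1}
  L2: DF=∅
  L3: DF={L1}
  L4: DF={L9}
  L5: DF={L1}
  L6: DF=∅
  L7: DF={L8,L9}
  L8: DF={L9}
  L9: DF=∅

φ for v: defs {L0,L1,L7,L8}
  DF⁺ = {L1,L8,L9}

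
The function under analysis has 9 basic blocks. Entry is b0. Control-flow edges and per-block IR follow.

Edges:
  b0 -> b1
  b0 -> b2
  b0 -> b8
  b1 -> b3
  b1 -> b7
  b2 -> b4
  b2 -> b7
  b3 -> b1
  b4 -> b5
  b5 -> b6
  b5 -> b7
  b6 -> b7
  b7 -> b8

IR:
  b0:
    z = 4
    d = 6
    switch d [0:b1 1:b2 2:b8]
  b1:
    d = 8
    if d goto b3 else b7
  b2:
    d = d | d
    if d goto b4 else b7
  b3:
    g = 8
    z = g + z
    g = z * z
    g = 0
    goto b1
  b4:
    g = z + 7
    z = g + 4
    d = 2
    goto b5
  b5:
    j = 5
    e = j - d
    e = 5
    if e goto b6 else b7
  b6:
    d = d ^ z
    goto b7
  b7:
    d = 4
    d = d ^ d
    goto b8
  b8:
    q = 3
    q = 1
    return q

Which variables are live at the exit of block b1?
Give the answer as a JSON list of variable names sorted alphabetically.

Block summaries:
  b0 def {d,z} use ∅
  b1 def {d} use ∅
  b2 def {d} use {d}
  b3 def {g,z} use {z}
  b4 def {d,g,z} use {z}
  b5 def {e,j} use {d}
  b6 def {d} use {d,z}
  b7 def {d} use ∅
  b8 def {q} use ∅

Backward fixpoint:
  b0 li=∅ lo={d,z}
  b1 li={z} lo={z}
  b2 li={d,z} lo={z}
  b3 li={z} lo={z}
  b4 li={z} lo={d,z}
  b5 li={d,z} lo={d,z}
  b6 li={d,z} lo=∅
  b7 li=∅ lo=∅
  b8 li=∅ lo=∅

live-out(b1) = ["z"]

Answer: ["z"]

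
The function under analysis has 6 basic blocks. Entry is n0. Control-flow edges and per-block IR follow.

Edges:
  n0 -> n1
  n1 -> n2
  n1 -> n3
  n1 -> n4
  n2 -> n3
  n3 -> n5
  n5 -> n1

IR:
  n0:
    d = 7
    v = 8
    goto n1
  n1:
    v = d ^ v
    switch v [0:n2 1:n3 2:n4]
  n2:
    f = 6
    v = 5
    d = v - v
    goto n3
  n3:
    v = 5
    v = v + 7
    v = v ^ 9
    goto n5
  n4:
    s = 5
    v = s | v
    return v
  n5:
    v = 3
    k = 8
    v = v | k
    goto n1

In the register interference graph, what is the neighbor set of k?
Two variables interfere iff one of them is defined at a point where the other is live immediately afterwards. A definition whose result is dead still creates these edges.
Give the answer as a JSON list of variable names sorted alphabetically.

Block summaries:
  n0: def={d,v} ue=∅
  n1: def={v} ue={d,v}
  n2: def={d,f,v} ue=∅
  n3: def={v} ue=∅
  n4: def={s,v} ue={v}
  n5: def={k,v} ue=∅

Backward fixpoint:
  live n0: ∅→{d,v}
  live n1: {d,v}→{d,v}
  live n2: ∅→{d}
  live n3: {d}→{d}
  live n4: {v}→∅
  live n5: {d}→{d,v}

Conflict graph:
  d — {k,v}
  f — ∅
  k — {d,v}
  s — {v}
  v — {d,k,s}

N(k) = ["d", "v"]

Answer: ["d", "v"]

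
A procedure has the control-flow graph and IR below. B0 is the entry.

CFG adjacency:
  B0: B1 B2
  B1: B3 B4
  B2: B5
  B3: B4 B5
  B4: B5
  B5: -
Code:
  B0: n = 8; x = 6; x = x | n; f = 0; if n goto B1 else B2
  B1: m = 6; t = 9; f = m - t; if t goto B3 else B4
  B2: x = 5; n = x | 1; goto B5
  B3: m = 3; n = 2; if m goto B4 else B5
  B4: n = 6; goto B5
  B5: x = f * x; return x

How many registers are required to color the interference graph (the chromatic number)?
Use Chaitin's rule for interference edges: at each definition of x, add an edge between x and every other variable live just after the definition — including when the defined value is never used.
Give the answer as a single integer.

Per-block:
  B0: {f,n,x} / ∅
  B1: {f,m,t} / ∅
  B2: {n,x} / ∅
  B3: {m,n} / ∅
  B4: {n} / ∅
  B5: {x} / {f,x}

Liveness:
  B0: in=∅ out={f,x}
  B1: in={x} out={f,x}
  B2: in={f} out={f,x}
  B3: in={f,x} out={f,x}
  B4: in={f,x} out={f,x}
  B5: in={f,x} out=∅

Interference:
  f↔{m,n,t,x}
  m↔{f,n,t,x}
  n↔{f,m,x}
  t↔{f,m,x}
  x↔{f,m,n,t}

Chromatic number:
  {f,m,n,x} pairwise interfere (4-clique) ⇒ χ ≥ 4
  4-colouring: R0={f}  R1={m}  R2={x}  R3={n,t}
  χ = 4

Answer: 4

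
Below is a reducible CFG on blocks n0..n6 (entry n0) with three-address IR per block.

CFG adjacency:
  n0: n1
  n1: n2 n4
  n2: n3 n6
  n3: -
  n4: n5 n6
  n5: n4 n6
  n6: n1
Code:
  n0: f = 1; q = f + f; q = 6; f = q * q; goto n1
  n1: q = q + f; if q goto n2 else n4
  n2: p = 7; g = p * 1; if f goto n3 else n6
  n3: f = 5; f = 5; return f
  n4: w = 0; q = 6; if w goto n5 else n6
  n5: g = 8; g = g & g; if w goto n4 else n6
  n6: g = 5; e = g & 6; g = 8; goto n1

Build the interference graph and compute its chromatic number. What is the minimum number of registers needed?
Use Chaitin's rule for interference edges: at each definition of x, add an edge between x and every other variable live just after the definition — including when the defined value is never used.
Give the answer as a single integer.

def/use:
  n0 def {f,q} use ∅
  n1 def {q} use {f,q}
  n2 def {g,p} use {f}
  n3 def {f} use ∅
  n4 def {q,w} use ∅
  n5 def {g} use {w}
  n6 def {e,g} use ∅

Backward fixpoint:
  n0: in=∅ out={f,q}
  n1: in={f,q} out={f,q}
  n2: in={f,q} out={f,q}
  n3: in=∅ out=∅
  n4: in={f} out={f,q,w}
  n5: in={f,q,w} out={f,q}
  n6: in={f,q} out={f,q}

Interfere edges:
  e: {f,q}
  f: {e,g,p,q,w}
  g: {f,q,w}
  p: {f,q}
  q: {e,f,g,p,w}
  w: {f,g,q}

Chromatic number:
  lower bound: {f,g,q,w} mutually conflict ⇒ χ ≥ 4
  4-colouring: r0={f}  r1={q}  r2={e,g,p}  r3={w}
  χ = 4

Answer: 4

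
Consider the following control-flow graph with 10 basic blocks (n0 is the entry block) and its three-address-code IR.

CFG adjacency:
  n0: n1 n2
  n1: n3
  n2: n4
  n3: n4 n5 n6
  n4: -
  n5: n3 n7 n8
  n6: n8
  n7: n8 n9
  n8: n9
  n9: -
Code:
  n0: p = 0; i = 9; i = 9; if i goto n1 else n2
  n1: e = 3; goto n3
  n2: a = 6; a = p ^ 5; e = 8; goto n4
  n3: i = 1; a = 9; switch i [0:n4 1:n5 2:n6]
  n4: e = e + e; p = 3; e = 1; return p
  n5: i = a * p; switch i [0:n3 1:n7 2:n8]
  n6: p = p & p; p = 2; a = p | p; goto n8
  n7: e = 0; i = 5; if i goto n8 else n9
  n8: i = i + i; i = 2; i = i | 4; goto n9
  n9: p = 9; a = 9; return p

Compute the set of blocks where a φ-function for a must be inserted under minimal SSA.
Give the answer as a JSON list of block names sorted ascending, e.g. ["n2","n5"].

idom tree: n1←n0 n2←n0 n3←n1 n4←n0 n5←n3 n6←n3 n7←n5 n8←n3 n9←n3
Dom at joins:
  n3: preds {n1,n5}: {n0,n1} ∩ {n0,n1,n3,n5} = {n0,n1}; idom=n1
  n4: preds {n2,n3}: {n0,n2} ∩ {n0,n1,n3} = {n0}; idom=n0
  n8: preds {n5,n6,n7}: {n0,n1,n3,n5} ∩ {n0,n1,n3,n6} ∩ {n0,n1,n3,n5,n7} = {n0,n1,n3}; idom=n3
  n9: preds {n7,n8}: {n0,n1,n3,n5,n7} ∩ {n0,n1,n3,n8} = {n0,n1,n3}; idom=n3

Frontier:
  n3←n1: walk · to n1
  n3←n5: walk n5→n3 to n1
  n4←n2: walk n2 to n0
  n4←n3: walk n3→n1 to n0
  n8←n5: walk n5 to n3
  n8←n6: walk n6 to n3
  n8←n7: walk n7→n5 to n3
  n9←n7: walk n7→n5 to n3
  n9←n8: walk n8 to n3
  n0: DF=∅
  n1: DF={n4}
  n2: DF={n4}
  n3: DF={n3,n4}
  n4: DF=∅
  n5: DF={n3,n8,n9}
  n6: DF={n8}
  n7: DF={n8,n9}
  n8: DF={n9}
  n9: DF=∅

φ for a: defs {n2,n3,n6,n9}
  DF⁺ = {n3,n4,n8,n9}

Answer: ["n3", "n4", "n8", "n9"]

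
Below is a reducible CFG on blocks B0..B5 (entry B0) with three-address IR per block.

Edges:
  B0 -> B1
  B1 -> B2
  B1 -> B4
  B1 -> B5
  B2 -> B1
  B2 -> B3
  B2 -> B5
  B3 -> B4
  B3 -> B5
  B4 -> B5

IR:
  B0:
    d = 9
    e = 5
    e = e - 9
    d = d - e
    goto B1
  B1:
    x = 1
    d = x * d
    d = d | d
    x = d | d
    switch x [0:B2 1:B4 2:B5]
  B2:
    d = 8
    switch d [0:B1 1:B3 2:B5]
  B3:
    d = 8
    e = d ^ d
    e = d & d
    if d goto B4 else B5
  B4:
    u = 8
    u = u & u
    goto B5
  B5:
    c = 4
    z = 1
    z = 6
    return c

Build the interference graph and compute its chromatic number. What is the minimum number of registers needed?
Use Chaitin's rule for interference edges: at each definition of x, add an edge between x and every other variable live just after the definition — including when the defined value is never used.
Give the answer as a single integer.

def/use:
  B0 def {d,e} use ∅
  B1 def {d,x} use {d}
  B2 def {d} use ∅
  B3 def {d,e} use ∅
  B4 def {u} use ∅
  B5 def {c,z} use ∅

Live sets:
  live B0: ∅→{d}
  live B1: {d}→∅
  live B2: ∅→{d}
  live B3: ∅→∅
  live B4: ∅→∅
  live B5: ∅→∅

Interference:
  c — {z}
  d — {e,x}
  e — {d}
  u — ∅
  x — {d}
  z — {c}

Colouring:
  lower bound: {c,z} mutually conflict ⇒ χ ≥ 2
  assign c→R0 d→R0 e→R1 u→R0 x→R1 z→R1 — no edge inside a register ⇒ χ ≤ 2
  χ = 2

Answer: 2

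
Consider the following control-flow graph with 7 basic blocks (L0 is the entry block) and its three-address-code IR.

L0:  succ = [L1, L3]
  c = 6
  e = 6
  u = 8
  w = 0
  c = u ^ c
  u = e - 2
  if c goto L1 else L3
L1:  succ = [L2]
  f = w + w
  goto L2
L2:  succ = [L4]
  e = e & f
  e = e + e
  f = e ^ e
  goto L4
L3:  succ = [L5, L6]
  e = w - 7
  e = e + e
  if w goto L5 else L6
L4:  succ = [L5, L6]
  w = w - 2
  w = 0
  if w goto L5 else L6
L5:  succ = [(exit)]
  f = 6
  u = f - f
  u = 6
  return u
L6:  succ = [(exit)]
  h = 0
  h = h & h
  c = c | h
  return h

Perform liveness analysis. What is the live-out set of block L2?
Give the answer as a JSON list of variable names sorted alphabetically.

Answer: ["c", "w"]

Analysis:
Per-block:
  L0: def={c,e,u,w} ue=∅
  L1: def={f} ue={w}
  L2: def={e,f} ue={e,f}
  L3: def={e} ue={w}
  L4: def={w} ue={w}
  L5: def={f,u} ue=∅
  L6: def={c,h} ue={c}

Backward fixpoint:
  L0: in=∅ out={c,e,w}
  L1: in={c,e,w} out={c,e,f,w}
  L2: in={c,e,f,w} out={c,w}
  L3: in={c,w} out={c}
  L4: in={c,w} out={c}
  L5: in=∅ out=∅
  L6: in={c} out=∅

live-out(L2) = ["c", "w"]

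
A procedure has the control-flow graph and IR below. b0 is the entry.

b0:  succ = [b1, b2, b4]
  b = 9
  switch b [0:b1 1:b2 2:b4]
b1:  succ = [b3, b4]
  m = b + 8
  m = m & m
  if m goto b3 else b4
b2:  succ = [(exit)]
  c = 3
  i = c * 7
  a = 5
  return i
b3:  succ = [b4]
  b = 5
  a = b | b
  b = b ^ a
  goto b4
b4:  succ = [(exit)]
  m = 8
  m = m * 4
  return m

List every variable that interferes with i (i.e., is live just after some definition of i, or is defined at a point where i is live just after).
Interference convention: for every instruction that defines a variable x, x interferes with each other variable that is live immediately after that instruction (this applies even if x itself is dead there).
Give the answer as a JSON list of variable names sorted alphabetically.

Answer: ["a"]

Working:
Block summaries:
  b0: {b} / ∅
  b1: {m} / {b}
  b2: {a,c,i} / ∅
  b3: {a,b} / ∅
  b4: {m} / ∅

Live sets:
  b0: in=∅ out={b}
  b1: in={b} out=∅
  b2: in=∅ out=∅
  b3: in=∅ out=∅
  b4: in=∅ out=∅

Interference:
  a↔{b,i}
  b↔{a}
  c↔∅
  i↔{a}
  m↔∅

N(i) = ["a"]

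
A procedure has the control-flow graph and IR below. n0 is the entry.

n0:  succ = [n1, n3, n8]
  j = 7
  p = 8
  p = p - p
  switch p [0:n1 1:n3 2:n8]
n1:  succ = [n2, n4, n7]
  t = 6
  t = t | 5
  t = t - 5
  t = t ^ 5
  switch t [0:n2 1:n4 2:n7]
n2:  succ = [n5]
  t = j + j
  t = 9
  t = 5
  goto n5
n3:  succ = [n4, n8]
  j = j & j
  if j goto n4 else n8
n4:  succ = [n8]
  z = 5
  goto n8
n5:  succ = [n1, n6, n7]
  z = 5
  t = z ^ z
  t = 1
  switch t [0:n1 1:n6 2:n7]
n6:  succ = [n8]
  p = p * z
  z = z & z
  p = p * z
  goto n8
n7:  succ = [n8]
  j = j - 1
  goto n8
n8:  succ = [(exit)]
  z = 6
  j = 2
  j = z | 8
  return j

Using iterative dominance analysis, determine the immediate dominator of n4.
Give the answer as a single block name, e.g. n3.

Answer: n0

Derivation:
idom tree: n1←n0 n2←n1 n3←n0 n4←n0 n5←n2 n6←n5 n7←n1 n8←n0
Join-block Dom:
  n1: preds {n0,n5}: {n0} ∩ {n0,n1,n2,n5} = {n0}; idom=n0
  n4: preds {n1,n3}: {n0,n1} ∩ {n0,n3} = {n0}; idom=n0
  n7: preds {n1,n5}: {n0,n1} ∩ {n0,n1,n2,n5} = {n0,n1}; idom=n1
  n8: preds {n0,n3,n4,n6,n7}: {n0} ∩ {n0,n3} ∩ {n0,n4} ∩ {n0,n1,n2,n5,n6} ∩ {n0,n1,n7} = {n0}; idom=n0

idom(n4) = n0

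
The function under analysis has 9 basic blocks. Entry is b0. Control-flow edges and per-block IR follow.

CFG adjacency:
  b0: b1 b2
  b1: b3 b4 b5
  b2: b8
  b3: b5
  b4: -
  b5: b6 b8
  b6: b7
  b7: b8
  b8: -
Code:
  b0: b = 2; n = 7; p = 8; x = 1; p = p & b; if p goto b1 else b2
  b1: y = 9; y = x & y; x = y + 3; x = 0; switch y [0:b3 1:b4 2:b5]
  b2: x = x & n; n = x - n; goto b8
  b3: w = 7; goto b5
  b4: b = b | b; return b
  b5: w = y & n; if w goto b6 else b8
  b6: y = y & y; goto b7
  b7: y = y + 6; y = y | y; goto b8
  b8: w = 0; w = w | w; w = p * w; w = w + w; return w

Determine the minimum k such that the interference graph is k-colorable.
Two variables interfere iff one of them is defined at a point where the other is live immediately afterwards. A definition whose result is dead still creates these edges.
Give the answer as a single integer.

Block summaries:
  b0 def {b,n,p,x} use ∅
  b1 def {x,y} use {x}
  b2 def {n,x} use {n,x}
  b3 def {w} use ∅
  b4 def {b} use {b}
  b5 def {w} use {n,y}
  b6 def {y} use {y}
  b7 def {y} use {y}
  b8 def {w} use {p}

Live sets:
  b0 li=∅ lo={b,n,p,x}
  b1 li={b,n,p,x} lo={b,n,p,y}
  b2 li={n,p,x} lo={p}
  b3 li={n,p,y} lo={n,p,y}
  b4 li={b} lo=∅
  b5 li={n,p,y} lo={p,y}
  b6 li={p,y} lo={p,y}
  b7 li={p,y} lo={p}
  b8 li={p} lo=∅

Interference:
  b: {n,p,x,y}
  n: {b,p,w,x,y}
  p: {b,n,w,x,y}
  w: {n,p,y}
  x: {b,n,p,y}
  y: {b,n,p,w,x}

Chromatic number:
  lower bound: {b,n,p,x,y} mutually conflict ⇒ χ ≥ 5
  5-colouring: r0={n}  r1={p}  r2={y}  r3={b,w}  r4={x}
  χ = 5

Answer: 5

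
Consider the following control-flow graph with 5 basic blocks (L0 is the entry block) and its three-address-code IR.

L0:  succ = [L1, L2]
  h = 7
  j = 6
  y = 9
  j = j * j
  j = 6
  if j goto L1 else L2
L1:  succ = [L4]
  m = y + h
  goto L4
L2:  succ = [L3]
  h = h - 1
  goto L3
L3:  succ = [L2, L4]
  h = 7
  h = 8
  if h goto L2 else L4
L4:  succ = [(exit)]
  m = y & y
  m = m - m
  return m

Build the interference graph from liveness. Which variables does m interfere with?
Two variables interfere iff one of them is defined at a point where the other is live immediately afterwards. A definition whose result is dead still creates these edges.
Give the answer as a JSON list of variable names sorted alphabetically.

Per-block:
  L0: {h,j,y} / ∅
  L1: {m} / {h,y}
  L2: {h} / {h}
  L3: {h} / ∅
  L4: {m} / {y}

Liveness:
  L0 li=∅ lo={h,y}
  L1 li={h,y} lo={y}
  L2 li={h,y} lo={y}
  L3 li={y} lo={h,y}
  L4 li={y} lo=∅

Interfere edges:
  h↔{j,y}
  j↔{h,y}
  m↔{y}
  y↔{h,j,m}

N(m) = ["y"]

Answer: ["y"]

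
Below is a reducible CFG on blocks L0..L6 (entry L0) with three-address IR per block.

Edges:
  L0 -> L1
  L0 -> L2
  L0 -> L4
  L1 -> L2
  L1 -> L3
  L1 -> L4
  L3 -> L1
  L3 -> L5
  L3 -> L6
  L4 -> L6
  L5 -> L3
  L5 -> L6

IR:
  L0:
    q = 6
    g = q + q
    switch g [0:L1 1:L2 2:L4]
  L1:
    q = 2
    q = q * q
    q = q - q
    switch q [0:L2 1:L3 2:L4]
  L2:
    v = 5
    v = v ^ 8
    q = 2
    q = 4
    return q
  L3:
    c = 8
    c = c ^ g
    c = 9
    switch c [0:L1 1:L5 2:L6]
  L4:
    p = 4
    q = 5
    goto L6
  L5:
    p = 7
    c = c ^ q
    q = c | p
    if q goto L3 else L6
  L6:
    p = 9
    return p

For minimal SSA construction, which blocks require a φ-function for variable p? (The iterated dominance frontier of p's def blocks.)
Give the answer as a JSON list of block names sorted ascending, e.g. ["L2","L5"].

idom tree: L1←L0 L2←L0 L3←L1 L4←L0 L5←L3 L6←L0
Join-block Dom:
  L1: preds {L0,L3}: {L0} ∩ {L0,L1,L3} = {L0}; idom=L0
  L2: preds {L0,L1}: {L0} ∩ {L0,L1} = {L0}; idom=L0
  L3: preds {L1,L5}: {L0,L1} ∩ {L0,L1,L3,L5} = {L0,L1}; idom=L1
  L4: preds {L0,L1}: {L0} ∩ {L0,L1} = {L0}; idom=L0
  L6: preds {L3,L4,L5}: {L0,L1,L3} ∩ {L0,L4} ∩ {L0,L1,L3,L5} = {L0}; idom=L0

Frontier:
  L1←L0: walk · to L0
  L1←L3: walk L3→L1 to L0
  L2←L0: walk · to L0
  L2←L1: walk L1 to L0
  L3←L1: walk · to L1
  L3←L5: walk L5→L3 to L1
  L4←L0: walk · to L0
  L4←L1: walk L1 to L0
  L6←L3: walk L3→L1 to L0
  L6←L4: walk L4 to L0
  L6←L5: walk L5→L3→L1 to L0
  DF(L0)=∅
  DF(L1)={L1,L2,L4,L6}
  DF(L2)=∅
  DF(L3)={L1,L3,L6}
  DF(L4)={L6}
  DF(L5)={L3,L6}
  DF(L6)=∅

φ for p: defs {L4,L5,L6}
  DF⁺ = {L1,L2,L3,L4,L6}

Answer: ["L1", "L2", "L3", "L4", "L6"]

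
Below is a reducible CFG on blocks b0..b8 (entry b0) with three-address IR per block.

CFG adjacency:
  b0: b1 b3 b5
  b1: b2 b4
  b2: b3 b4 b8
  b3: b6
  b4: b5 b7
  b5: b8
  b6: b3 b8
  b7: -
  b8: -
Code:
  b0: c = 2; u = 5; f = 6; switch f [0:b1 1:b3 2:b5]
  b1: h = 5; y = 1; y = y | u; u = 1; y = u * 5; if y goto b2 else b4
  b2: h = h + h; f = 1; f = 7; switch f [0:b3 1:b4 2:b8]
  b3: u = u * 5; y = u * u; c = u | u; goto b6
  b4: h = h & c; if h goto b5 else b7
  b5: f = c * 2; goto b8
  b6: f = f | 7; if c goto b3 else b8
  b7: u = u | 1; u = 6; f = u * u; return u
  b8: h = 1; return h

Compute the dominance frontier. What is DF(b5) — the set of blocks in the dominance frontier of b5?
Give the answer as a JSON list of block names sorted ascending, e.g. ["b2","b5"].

Answer: ["b8"]

Analysis:
idom tree: b1←b0 b2←b1 b3←b0 b4←b1 b5←b0 b6←b3 b7←b4 b8←b0
Join-block Dom:
  b3: preds {b0,b2,b6}: {b0} ∩ {b0,b1,b2} ∩ {b0,b3,b6} = {b0}; idom=b0
  b4: preds {b1,b2}: {b0,b1} ∩ {b0,b1,b2} = {b0,b1}; idom=b1
  b5: preds {b0,b4}: {b0} ∩ {b0,b1,b4} = {b0}; idom=b0
  b8: preds {b2,b5,b6}: {b0,b1,b2} ∩ {b0,b5} ∩ {b0,b3,b6} = {b0}; idom=b0

DF walk-up:
  b3←b0: walk · to b0
  b3←b2: walk b2→b1 to b0
  b3←b6: walk b6→b3 to b0
  b4←b1: walk · to b1
  b4←b2: walk b2 to b1
  b5←b0: walk · to b0
  b5←b4: walk b4→b1 to b0
  b8←b2: walk b2→b1 to b0
  b8←b5: walk b5 to b0
  b8←b6: walk b6→b3 to b0
  DF(b0)=∅
  DF(b1)={b3,b5,b8}
  DF(b2)={b3,b4,b8}
  DF(b3)={b3,b8}
  DF(b4)={b5}
  DF(b5)={b8}
  DF(b6)={b3,b8}
  DF(b7)=∅
  DF(b8)=∅

DF(b5) = ["b8"]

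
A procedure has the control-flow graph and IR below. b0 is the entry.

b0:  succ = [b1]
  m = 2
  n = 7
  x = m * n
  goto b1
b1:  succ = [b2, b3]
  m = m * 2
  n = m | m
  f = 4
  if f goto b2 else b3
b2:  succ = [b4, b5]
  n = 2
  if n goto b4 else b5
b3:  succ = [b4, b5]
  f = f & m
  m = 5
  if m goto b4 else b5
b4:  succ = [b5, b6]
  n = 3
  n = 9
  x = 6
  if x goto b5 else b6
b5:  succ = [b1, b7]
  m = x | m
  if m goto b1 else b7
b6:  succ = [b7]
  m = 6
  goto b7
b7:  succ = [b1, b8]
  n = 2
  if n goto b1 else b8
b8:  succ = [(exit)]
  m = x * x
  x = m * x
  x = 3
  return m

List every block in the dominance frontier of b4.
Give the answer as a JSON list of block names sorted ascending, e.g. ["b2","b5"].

Answer: ["b5", "b7"]

Analysis:
idom tree: b1←b0 b2←b1 b3←b1 b4←b1 b5←b1 b6←b4 b7←b1 b8←b7
Dom at joins:
  b1: preds {b0,b5,b7}: {b0} ∩ {b0,b1,b5} ∩ {b0,b1,b7} = {b0}; idom=b0
  b4: preds {b2,b3}: {b0,b1,b2} ∩ {b0,b1,b3} = {b0,b1}; idom=b1
  b5: preds {b2,b3,b4}: {b0,b1,b2} ∩ {b0,b1,b3} ∩ {b0,b1,b4} = {b0,b1}; idom=b1
  b7: preds {b5,b6}: {b0,b1,b5} ∩ {b0,b1,b4,b6} = {b0,b1}; idom=b1

DF derivation:
  b1←b0: walk · to b0
  b1←b5: walk b5→b1 to b0
  b1←b7: walk b7→b1 to b0
  b4←b2: walk b2 to b1
  b4←b3: walk b3 to b1
  b5←b2: walk b2 to b1
  b5←b3: walk b3 to b1
  b5←b4: walk b4 to b1
  b7←b5: walk b5 to b1
  b7←b6: walk b6→b4 to b1
  DF(b0)=∅
  DF(b1)={b1}
  DF(b2)={b4,b5}
  DF(b3)={b4,b5}
  DF(b4)={b5,b7}
  DF(b5)={b1,b7}
  DF(b6)={b7}
  DF(b7)={b1}
  DF(b8)=∅

DF(b4) = ["b5", "b7"]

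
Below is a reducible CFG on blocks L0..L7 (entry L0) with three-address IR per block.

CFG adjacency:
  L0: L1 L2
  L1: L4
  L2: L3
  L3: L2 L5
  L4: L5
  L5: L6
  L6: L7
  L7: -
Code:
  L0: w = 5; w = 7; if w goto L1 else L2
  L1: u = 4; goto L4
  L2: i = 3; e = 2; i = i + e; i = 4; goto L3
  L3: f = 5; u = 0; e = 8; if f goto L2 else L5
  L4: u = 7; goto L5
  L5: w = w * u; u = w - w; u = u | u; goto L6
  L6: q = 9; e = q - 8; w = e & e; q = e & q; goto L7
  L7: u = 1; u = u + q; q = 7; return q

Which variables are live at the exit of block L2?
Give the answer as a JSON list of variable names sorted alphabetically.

Answer: ["w"]

Derivation:
Block summaries:
  L0 def {w} use ∅
  L1 def {u} use ∅
  L2 def {e,i} use ∅
  L3 def {e,f,u} use ∅
  L4 def {u} use ∅
  L5 def {u,w} use {u,w}
  L6 def {e,q,w} use ∅
  L7 def {q,u} use {q}

Liveness:
  L0 li=∅ lo={w}
  L1 li={w} lo={w}
  L2 li={w} lo={w}
  L3 li={w} lo={u,w}
  L4 li={w} lo={u,w}
  L5 li={u,w} lo=∅
  L6 li=∅ lo={q}
  L7 li={q} lo=∅

live-out(L2) = ["w"]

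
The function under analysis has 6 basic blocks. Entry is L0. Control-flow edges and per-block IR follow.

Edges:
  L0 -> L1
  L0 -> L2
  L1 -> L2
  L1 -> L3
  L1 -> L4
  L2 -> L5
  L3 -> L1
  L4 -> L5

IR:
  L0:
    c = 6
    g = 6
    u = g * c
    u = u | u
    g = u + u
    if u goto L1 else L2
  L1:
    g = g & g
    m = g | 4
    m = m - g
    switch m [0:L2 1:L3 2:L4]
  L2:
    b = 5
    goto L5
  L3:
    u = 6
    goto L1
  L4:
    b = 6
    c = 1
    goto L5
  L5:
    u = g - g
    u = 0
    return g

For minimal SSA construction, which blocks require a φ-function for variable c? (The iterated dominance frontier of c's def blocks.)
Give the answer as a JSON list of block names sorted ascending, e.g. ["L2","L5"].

idom tree: L1←L0 L2←L0 L3←L1 L4←L1 L5←L0
Dom∩ at merges:
  L1: preds {L0,L3}: {L0} ∩ {L0,L1,L3} = {L0}; idom=L0
  L2: preds {L0,L1}: {L0} ∩ {L0,L1} = {L0}; idom=L0
  L5: preds {L2,L4}: {L0,L2} ∩ {L0,L1,L4} = {L0}; idom=L0

DF derivation:
  join L1 pred L0: · stop@L0
  join L1 pred L3: L3→L1 stop@L0
  join L2 pred L0: · stop@L0
  join L2 pred L1: L1 stop@L0
  join L5 pred L2: L2 stop@L0
  join L5 pred L4: L4→L1 stop@L0
  L0 → ∅
  L1 → {L1,L2,L5}
  L2 → {L5}
  L3 → {L1}
  L4 → {L5}
  L5 → ∅

φ for c: defs {L0,L4}
  DF⁺ = {L5}

Answer: ["L5"]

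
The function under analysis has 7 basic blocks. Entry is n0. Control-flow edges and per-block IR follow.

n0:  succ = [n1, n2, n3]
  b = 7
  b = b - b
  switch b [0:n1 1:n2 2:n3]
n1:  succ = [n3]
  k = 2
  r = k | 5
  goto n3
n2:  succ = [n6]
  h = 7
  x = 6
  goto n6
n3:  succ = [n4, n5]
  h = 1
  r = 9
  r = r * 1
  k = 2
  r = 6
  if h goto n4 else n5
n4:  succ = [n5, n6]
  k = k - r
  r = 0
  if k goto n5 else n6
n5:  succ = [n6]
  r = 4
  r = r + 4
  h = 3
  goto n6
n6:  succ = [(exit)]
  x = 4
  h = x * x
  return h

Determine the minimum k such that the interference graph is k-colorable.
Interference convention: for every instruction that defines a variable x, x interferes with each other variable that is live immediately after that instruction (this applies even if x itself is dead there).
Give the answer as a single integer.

Block summaries:
  n0: {b} / ∅
  n1: {k,r} / ∅
  n2: {h,x} / ∅
  n3: {h,k,r} / ∅
  n4: {k,r} / {k,r}
  n5: {h,r} / ∅
  n6: {h,x} / ∅

Liveness:
  n0 li=∅ lo=∅
  n1 li=∅ lo=∅
  n2 li=∅ lo=∅
  n3 li=∅ lo={k,r}
  n4 li={k,r} lo=∅
  n5 li=∅ lo=∅
  n6 li=∅ lo=∅

Interfere edges:
  b: ∅
  h: {k,r}
  k: {h,r}
  r: {h,k}
  x: ∅

Chromatic number:
  {h,k,r} pairwise interfere (3-clique) ⇒ χ ≥ 3
  3-colouring: c0={b,h,x}  c1={k}  c2={r}
  χ = 3

Answer: 3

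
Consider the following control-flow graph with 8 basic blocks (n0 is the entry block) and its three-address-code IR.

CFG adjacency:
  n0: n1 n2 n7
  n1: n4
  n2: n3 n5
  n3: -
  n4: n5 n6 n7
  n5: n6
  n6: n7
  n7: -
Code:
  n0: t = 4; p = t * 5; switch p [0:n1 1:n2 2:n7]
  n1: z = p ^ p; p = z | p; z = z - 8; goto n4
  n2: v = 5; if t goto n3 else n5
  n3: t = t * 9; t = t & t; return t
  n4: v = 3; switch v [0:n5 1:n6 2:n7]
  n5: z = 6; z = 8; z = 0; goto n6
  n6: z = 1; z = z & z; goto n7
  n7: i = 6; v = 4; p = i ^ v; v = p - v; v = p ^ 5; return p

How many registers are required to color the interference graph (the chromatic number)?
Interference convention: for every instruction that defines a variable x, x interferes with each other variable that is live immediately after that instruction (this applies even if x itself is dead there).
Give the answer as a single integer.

Per-block:
  n0 def {p,t} use ∅
  n1 def {p,z} use {p}
  n2 def {v} use {t}
  n3 def {t} use {t}
  n4 def {v} use ∅
  n5 def {z} use ∅
  n6 def {z} use ∅
  n7 def {i,p,v} use ∅

Liveness:
  live n0: ∅→{p,t}
  live n1: {p}→∅
  live n2: {t}→{t}
  live n3: {t}→∅
  live n4: ∅→∅
  live n5: ∅→∅
  live n6: ∅→∅
  live n7: ∅→∅

Conflict graph:
  i — {v}
  p — {t,v,z}
  t — {p,v}
  v — {i,p,t}
  z — {p}

Colouring:
  {p,t,v} pairwise interfere (3-clique) ⇒ χ ≥ 3
  3-colouring: c0={i,p}  c1={v,z}  c2={t}
  χ = 3

Answer: 3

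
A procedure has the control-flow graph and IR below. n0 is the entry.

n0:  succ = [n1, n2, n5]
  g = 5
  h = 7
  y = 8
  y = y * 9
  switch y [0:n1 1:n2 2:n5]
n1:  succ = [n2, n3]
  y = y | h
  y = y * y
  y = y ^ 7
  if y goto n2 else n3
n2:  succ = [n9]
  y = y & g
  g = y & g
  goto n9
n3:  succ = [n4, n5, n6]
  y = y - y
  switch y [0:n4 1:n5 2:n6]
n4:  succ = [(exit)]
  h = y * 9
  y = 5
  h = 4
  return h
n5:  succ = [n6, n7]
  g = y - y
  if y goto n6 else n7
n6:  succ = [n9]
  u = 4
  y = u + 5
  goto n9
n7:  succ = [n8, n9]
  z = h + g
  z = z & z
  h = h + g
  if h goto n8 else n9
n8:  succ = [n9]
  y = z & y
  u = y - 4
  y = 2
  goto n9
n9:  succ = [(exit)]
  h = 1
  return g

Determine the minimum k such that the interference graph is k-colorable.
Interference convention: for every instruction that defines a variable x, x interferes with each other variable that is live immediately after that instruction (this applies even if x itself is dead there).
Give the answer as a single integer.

def/use:
  n0 def {g,h,y} use ∅
  n1 def {y} use {h,y}
  n2 def {g,y} use {g,y}
  n3 def {y} use {y}
  n4 def {h,y} use {y}
  n5 def {g} use {y}
  n6 def {u,y} use ∅
  n7 def {h,z} use {g,h}
  n8 def {u,y} use {y,z}
  n9 def {h} use {g}

Live sets:
  live n0: ∅→{g,h,y}
  live n1: {g,h,y}→{g,h,y}
  live n2: {g,y}→{g}
  live n3: {g,h,y}→{g,h,y}
  live n4: {y}→∅
  live n5: {h,y}→{g,h,y}
  live n6: {g}→{g}
  live n7: {g,h,y}→{g,y,z}
  live n8: {g,y,z}→{g}
  live n9: {g}→∅

Conflict graph:
  g — {h,u,y,z}
  h — {g,y,z}
  u — {g}
  y — {g,h,z}
  z — {g,h,y}

Colouring:
  lower bound: {g,h,y,z} mutually conflict ⇒ χ ≥ 4
  4-colouring: r0={g}  r1={h,u}  r2={y}  r3={z}
  χ = 4

Answer: 4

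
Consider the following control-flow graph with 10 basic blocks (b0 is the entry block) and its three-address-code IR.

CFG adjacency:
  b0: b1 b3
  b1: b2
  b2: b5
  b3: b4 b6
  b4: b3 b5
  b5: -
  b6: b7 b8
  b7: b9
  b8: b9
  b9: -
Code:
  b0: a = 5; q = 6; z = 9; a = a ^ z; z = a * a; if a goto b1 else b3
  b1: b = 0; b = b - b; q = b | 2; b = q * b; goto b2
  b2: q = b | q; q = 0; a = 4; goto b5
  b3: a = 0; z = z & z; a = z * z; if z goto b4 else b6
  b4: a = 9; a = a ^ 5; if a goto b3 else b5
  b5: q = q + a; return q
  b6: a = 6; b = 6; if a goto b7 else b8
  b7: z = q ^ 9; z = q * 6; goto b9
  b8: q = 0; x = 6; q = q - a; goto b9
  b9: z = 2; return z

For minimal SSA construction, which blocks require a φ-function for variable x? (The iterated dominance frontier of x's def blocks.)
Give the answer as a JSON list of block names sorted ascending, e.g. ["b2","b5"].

idom tree: b1←b0 b2←b1 b3←b0 b4←b3 b5←b0 b6←b3 b7←b6 b8←b6 b9←b6
Dom∩ at merges:
  b3: preds {b0,b4}: {b0} ∩ {b0,b3,b4} = {b0}; idom=b0
  b5: preds {b2,b4}: {b0,b1,b2} ∩ {b0,b3,b4} = {b0}; idom=b0
  b9: preds {b7,b8}: {b0,b3,b6,b7} ∩ {b0,b3,b6,b8} = {b0,b3,b6}; idom=b6

DF walk-up:
  b3←b0: walk · to b0
  b3←b4: walk b4→b3 to b0
  b5←b2: walk b2→b1 to b0
  b5←b4: walk b4→b3 to b0
  b9←b7: walk b7 to b6
  b9←b8: walk b8 to b6
  DF(b0)=∅
  DF(b1)={b5}
  DF(b2)={b5}
  DF(b3)={b3,b5}
  DF(b4)={b3,b5}
  DF(b5)=∅
  DF(b6)=∅
  DF(b7)={b9}
  DF(b8)={b9}
  DF(b9)=∅

φ for x: defs {b8}
  DF⁺ = {b9}

Answer: ["b9"]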